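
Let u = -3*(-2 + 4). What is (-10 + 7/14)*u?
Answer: 57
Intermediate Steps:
u = -6 (u = -3*2 = -6)
(-10 + 7/14)*u = (-10 + 7/14)*(-6) = (-10 + 7*(1/14))*(-6) = (-10 + ½)*(-6) = -19/2*(-6) = 57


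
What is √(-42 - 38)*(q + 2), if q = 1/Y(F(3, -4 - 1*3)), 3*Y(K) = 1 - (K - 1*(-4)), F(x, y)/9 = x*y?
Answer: 250*I*√5/31 ≈ 18.033*I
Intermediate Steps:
F(x, y) = 9*x*y (F(x, y) = 9*(x*y) = 9*x*y)
Y(K) = -1 - K/3 (Y(K) = (1 - (K - 1*(-4)))/3 = (1 - (K + 4))/3 = (1 - (4 + K))/3 = (1 + (-4 - K))/3 = (-3 - K)/3 = -1 - K/3)
q = 1/62 (q = 1/(-1 - 3*3*(-4 - 1*3)) = 1/(-1 - 3*3*(-4 - 3)) = 1/(-1 - 3*3*(-7)) = 1/(-1 - ⅓*(-189)) = 1/(-1 + 63) = 1/62 ≈ 0.016129)
√(-42 - 38)*(q + 2) = √(-42 - 38)*(1/62 + 2) = √(-80)*(125/62) = (4*I*√5)*(125/62) = 250*I*√5/31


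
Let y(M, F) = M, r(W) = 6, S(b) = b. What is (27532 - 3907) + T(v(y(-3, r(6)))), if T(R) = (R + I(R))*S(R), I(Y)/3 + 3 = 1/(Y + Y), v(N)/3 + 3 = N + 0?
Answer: 48225/2 ≈ 24113.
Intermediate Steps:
v(N) = -9 + 3*N (v(N) = -9 + 3*(N + 0) = -9 + 3*N)
I(Y) = -9 + 3/(2*Y) (I(Y) = -9 + 3/(Y + Y) = -9 + 3/((2*Y)) = -9 + 3*(1/(2*Y)) = -9 + 3/(2*Y))
T(R) = R*(-9 + R + 3/(2*R)) (T(R) = (R + (-9 + 3/(2*R)))*R = (-9 + R + 3/(2*R))*R = R*(-9 + R + 3/(2*R)))
(27532 - 3907) + T(v(y(-3, r(6)))) = (27532 - 3907) + (3/2 + (-9 + 3*(-3))*(-9 + (-9 + 3*(-3)))) = 23625 + (3/2 + (-9 - 9)*(-9 + (-9 - 9))) = 23625 + (3/2 - 18*(-9 - 18)) = 23625 + (3/2 - 18*(-27)) = 23625 + (3/2 + 486) = 23625 + 975/2 = 48225/2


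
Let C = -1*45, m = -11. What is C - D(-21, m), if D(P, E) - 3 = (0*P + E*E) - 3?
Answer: -166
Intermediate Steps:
D(P, E) = E² (D(P, E) = 3 + ((0*P + E*E) - 3) = 3 + ((0 + E²) - 3) = 3 + (E² - 3) = 3 + (-3 + E²) = E²)
C = -45
C - D(-21, m) = -45 - 1*(-11)² = -45 - 1*121 = -45 - 121 = -166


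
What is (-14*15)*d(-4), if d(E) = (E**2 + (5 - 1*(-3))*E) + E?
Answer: 4200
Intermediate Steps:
d(E) = E**2 + 9*E (d(E) = (E**2 + (5 + 3)*E) + E = (E**2 + 8*E) + E = E**2 + 9*E)
(-14*15)*d(-4) = (-14*15)*(-4*(9 - 4)) = -(-840)*5 = -210*(-20) = 4200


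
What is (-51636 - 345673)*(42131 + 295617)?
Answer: -134190320132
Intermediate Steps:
(-51636 - 345673)*(42131 + 295617) = -397309*337748 = -134190320132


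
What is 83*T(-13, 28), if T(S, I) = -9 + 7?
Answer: -166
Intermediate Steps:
T(S, I) = -2
83*T(-13, 28) = 83*(-2) = -166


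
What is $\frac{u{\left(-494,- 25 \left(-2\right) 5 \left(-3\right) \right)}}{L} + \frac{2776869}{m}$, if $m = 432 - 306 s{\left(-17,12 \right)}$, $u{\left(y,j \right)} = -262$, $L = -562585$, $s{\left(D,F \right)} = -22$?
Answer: $\frac{173580747037}{447817660} \approx 387.61$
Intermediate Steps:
$m = 7164$ ($m = 432 - -6732 = 432 + 6732 = 7164$)
$\frac{u{\left(-494,- 25 \left(-2\right) 5 \left(-3\right) \right)}}{L} + \frac{2776869}{m} = - \frac{262}{-562585} + \frac{2776869}{7164} = \left(-262\right) \left(- \frac{1}{562585}\right) + 2776869 \cdot \frac{1}{7164} = \frac{262}{562585} + \frac{308541}{796} = \frac{173580747037}{447817660}$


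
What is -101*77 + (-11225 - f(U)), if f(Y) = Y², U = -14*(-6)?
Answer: -26058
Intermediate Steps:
U = 84
-101*77 + (-11225 - f(U)) = -101*77 + (-11225 - 1*84²) = -7777 + (-11225 - 1*7056) = -7777 + (-11225 - 7056) = -7777 - 18281 = -26058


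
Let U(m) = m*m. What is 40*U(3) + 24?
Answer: 384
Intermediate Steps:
U(m) = m**2
40*U(3) + 24 = 40*3**2 + 24 = 40*9 + 24 = 360 + 24 = 384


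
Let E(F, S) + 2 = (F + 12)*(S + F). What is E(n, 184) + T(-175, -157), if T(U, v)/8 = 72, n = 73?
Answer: 22419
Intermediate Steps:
T(U, v) = 576 (T(U, v) = 8*72 = 576)
E(F, S) = -2 + (12 + F)*(F + S) (E(F, S) = -2 + (F + 12)*(S + F) = -2 + (12 + F)*(F + S))
E(n, 184) + T(-175, -157) = (-2 + 73**2 + 12*73 + 12*184 + 73*184) + 576 = (-2 + 5329 + 876 + 2208 + 13432) + 576 = 21843 + 576 = 22419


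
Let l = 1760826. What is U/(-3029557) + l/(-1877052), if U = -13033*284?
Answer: 268857496877/947772670994 ≈ 0.28367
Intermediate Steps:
U = -3701372
U/(-3029557) + l/(-1877052) = -3701372/(-3029557) + 1760826/(-1877052) = -3701372*(-1/3029557) + 1760826*(-1/1877052) = 3701372/3029557 - 293471/312842 = 268857496877/947772670994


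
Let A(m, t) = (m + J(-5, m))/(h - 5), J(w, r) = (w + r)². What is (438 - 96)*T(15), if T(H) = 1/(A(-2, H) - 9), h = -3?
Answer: -2736/119 ≈ -22.992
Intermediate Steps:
J(w, r) = (r + w)²
A(m, t) = -m/8 - (-5 + m)²/8 (A(m, t) = (m + (m - 5)²)/(-3 - 5) = (m + (-5 + m)²)/(-8) = (m + (-5 + m)²)*(-⅛) = -m/8 - (-5 + m)²/8)
T(H) = -8/119 (T(H) = 1/((-⅛*(-2) - (-5 - 2)²/8) - 9) = 1/((¼ - ⅛*(-7)²) - 9) = 1/((¼ - ⅛*49) - 9) = 1/((¼ - 49/8) - 9) = 1/(-47/8 - 9) = 1/(-119/8) = -8/119)
(438 - 96)*T(15) = (438 - 96)*(-8/119) = 342*(-8/119) = -2736/119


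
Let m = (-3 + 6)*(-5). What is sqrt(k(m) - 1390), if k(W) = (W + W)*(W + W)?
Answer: 7*I*sqrt(10) ≈ 22.136*I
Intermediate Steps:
m = -15 (m = 3*(-5) = -15)
k(W) = 4*W**2 (k(W) = (2*W)*(2*W) = 4*W**2)
sqrt(k(m) - 1390) = sqrt(4*(-15)**2 - 1390) = sqrt(4*225 - 1390) = sqrt(900 - 1390) = sqrt(-490) = 7*I*sqrt(10)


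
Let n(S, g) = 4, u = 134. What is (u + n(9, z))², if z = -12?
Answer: 19044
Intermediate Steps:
(u + n(9, z))² = (134 + 4)² = 138² = 19044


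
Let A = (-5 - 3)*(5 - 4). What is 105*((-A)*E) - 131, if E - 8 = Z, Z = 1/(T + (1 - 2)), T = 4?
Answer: 6869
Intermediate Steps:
A = -8 (A = -8*1 = -8)
Z = 1/3 (Z = 1/(4 + (1 - 2)) = 1/(4 - 1) = 1/3 ≈ 0.33333)
E = 25/3 (E = 8 + 1/3 = 25/3 ≈ 8.3333)
105*((-A)*E) - 131 = 105*(-1*(-8)*(25/3)) - 131 = 105*(8*(25/3)) - 131 = 105*(200/3) - 131 = 7000 - 131 = 6869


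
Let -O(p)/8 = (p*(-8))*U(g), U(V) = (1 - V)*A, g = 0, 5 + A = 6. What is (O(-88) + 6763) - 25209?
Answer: -24078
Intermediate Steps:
A = 1 (A = -5 + 6 = 1)
U(V) = 1 - V (U(V) = (1 - V)*1 = 1 - V)
O(p) = 64*p (O(p) = -8*p*(-8)*(1 - 1*0) = -8*(-8*p)*(1 + 0) = -8*(-8*p) = -(-64)*p = 64*p)
(O(-88) + 6763) - 25209 = (64*(-88) + 6763) - 25209 = (-5632 + 6763) - 25209 = 1131 - 25209 = -24078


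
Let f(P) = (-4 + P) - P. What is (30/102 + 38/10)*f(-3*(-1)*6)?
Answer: -1392/85 ≈ -16.376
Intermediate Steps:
f(P) = -4
(30/102 + 38/10)*f(-3*(-1)*6) = (30/102 + 38/10)*(-4) = (30*(1/102) + 38*(⅒))*(-4) = (5/17 + 19/5)*(-4) = (348/85)*(-4) = -1392/85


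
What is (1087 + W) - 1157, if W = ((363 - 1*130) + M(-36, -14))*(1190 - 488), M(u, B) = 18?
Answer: 176132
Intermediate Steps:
W = 176202 (W = ((363 - 1*130) + 18)*(1190 - 488) = ((363 - 130) + 18)*702 = (233 + 18)*702 = 251*702 = 176202)
(1087 + W) - 1157 = (1087 + 176202) - 1157 = 177289 - 1157 = 176132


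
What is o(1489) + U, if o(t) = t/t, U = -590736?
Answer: -590735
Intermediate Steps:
o(t) = 1
o(1489) + U = 1 - 590736 = -590735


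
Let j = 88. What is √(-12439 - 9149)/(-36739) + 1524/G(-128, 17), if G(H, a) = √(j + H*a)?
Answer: I*(-4665853*√58 - 58*√5397)/1065431 ≈ -33.356*I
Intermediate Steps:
G(H, a) = √(88 + H*a)
√(-12439 - 9149)/(-36739) + 1524/G(-128, 17) = √(-12439 - 9149)/(-36739) + 1524/(√(88 - 128*17)) = √(-21588)*(-1/36739) + 1524/(√(88 - 2176)) = (2*I*√5397)*(-1/36739) + 1524/(√(-2088)) = -2*I*√5397/36739 + 1524/((6*I*√58)) = -2*I*√5397/36739 + 1524*(-I*√58/348) = -2*I*√5397/36739 - 127*I*√58/29 = -127*I*√58/29 - 2*I*√5397/36739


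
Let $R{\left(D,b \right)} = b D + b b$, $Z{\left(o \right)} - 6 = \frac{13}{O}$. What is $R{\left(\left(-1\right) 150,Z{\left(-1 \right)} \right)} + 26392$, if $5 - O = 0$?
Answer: $\frac{629399}{25} \approx 25176.0$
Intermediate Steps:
$O = 5$ ($O = 5 - 0 = 5 + 0 = 5$)
$Z{\left(o \right)} = \frac{43}{5}$ ($Z{\left(o \right)} = 6 + \frac{13}{5} = \frac{43}{5}$)
$R{\left(D,b \right)} = b^{2} + D b$ ($R{\left(D,b \right)} = D b + b^{2} = b^{2} + D b$)
$R{\left(\left(-1\right) 150,Z{\left(-1 \right)} \right)} + 26392 = \frac{43 \left(\left(-1\right) 150 + \frac{43}{5}\right)}{5} + 26392 = \frac{43 \left(-150 + \frac{43}{5}\right)}{5} + 26392 = \frac{43}{5} \left(- \frac{707}{5}\right) + 26392 = - \frac{30401}{25} + 26392 = \frac{629399}{25}$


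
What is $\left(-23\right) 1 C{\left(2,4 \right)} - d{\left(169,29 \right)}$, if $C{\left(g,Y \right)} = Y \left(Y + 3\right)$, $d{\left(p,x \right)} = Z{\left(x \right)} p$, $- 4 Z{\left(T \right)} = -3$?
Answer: $- \frac{3083}{4} \approx -770.75$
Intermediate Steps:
$Z{\left(T \right)} = \frac{3}{4}$ ($Z{\left(T \right)} = \left(- \frac{1}{4}\right) \left(-3\right) = \frac{3}{4}$)
$d{\left(p,x \right)} = \frac{3 p}{4}$
$C{\left(g,Y \right)} = Y \left(3 + Y\right)$
$\left(-23\right) 1 C{\left(2,4 \right)} - d{\left(169,29 \right)} = \left(-23\right) 1 \cdot 4 \left(3 + 4\right) - \frac{3}{4} \cdot 169 = - 23 \cdot 4 \cdot 7 - \frac{507}{4} = \left(-23\right) 28 - \frac{507}{4} = -644 - \frac{507}{4} = - \frac{3083}{4}$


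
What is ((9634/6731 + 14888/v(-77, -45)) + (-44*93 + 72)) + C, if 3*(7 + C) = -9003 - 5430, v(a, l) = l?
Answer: -2776763608/302895 ≈ -9167.4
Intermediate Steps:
C = -4818 (C = -7 + (-9003 - 5430)/3 = -7 + (⅓)*(-14433) = -7 - 4811 = -4818)
((9634/6731 + 14888/v(-77, -45)) + (-44*93 + 72)) + C = ((9634/6731 + 14888/(-45)) + (-44*93 + 72)) - 4818 = ((9634*(1/6731) + 14888*(-1/45)) + (-4092 + 72)) - 4818 = ((9634/6731 - 14888/45) - 4020) - 4818 = (-99777598/302895 - 4020) - 4818 = -1317415498/302895 - 4818 = -2776763608/302895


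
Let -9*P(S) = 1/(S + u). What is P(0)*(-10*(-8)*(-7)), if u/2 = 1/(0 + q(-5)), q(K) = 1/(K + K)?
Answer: -28/9 ≈ -3.1111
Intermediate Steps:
q(K) = 1/(2*K)
u = -20 (u = 2/(0 + (½)/(-5)) = 2/(0 + (½)*(-⅕)) = 2/(0 - ⅒) = 2/(-⅒) = 2*(-10) = -20)
P(S) = -1/(9*(-20 + S)) (P(S) = -1/(9*(S - 20)) = -1/(9*(-20 + S)))
P(0)*(-10*(-8)*(-7)) = (-1/(-180 + 9*0))*(-10*(-8)*(-7)) = (-1/(-180 + 0))*(80*(-7)) = -1/(-180)*(-560) = -1*(-1/180)*(-560) = (1/180)*(-560) = -28/9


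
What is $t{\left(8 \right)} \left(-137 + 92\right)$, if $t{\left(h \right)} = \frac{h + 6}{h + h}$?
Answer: $- \frac{315}{8} \approx -39.375$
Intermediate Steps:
$t{\left(h \right)} = \frac{6 + h}{2 h}$
$t{\left(8 \right)} \left(-137 + 92\right) = \frac{6 + 8}{2 \cdot 8} \left(-137 + 92\right) = \frac{1}{2} \cdot \frac{1}{8} \cdot 14 \left(-45\right) = \frac{7}{8} \left(-45\right) = - \frac{315}{8}$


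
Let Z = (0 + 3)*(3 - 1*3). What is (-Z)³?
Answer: 0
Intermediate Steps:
Z = 0 (Z = 3*(3 - 3) = 3*0 = 0)
(-Z)³ = (-1*0)³ = 0³ = 0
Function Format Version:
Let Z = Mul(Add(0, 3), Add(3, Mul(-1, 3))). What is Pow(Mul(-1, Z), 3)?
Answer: 0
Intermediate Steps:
Z = 0 (Z = Mul(3, Add(3, -3)) = Mul(3, 0) = 0)
Pow(Mul(-1, Z), 3) = Pow(Mul(-1, 0), 3) = Pow(0, 3) = 0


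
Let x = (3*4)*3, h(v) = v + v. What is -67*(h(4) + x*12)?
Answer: -29480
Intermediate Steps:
h(v) = 2*v
x = 36 (x = 12*3 = 36)
-67*(h(4) + x*12) = -67*(2*4 + 36*12) = -67*(8 + 432) = -67*440 = -29480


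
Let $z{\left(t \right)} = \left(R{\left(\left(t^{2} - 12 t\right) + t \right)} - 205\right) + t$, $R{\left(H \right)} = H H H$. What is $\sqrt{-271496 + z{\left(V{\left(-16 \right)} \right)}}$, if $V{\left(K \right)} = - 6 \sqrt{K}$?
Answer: $\sqrt{-70939989 + 244366824 i} \approx 9579.0 + 12755.0 i$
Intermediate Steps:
$R{\left(H \right)} = H^{3}$ ($R{\left(H \right)} = H^{2} H = H^{3}$)
$z{\left(t \right)} = -205 + t + \left(t^{2} - 11 t\right)^{3}$ ($z{\left(t \right)} = \left(\left(\left(t^{2} - 12 t\right) + t\right)^{3} - 205\right) + t = \left(\left(t^{2} - 11 t\right)^{3} - 205\right) + t = \left(-205 + \left(t^{2} - 11 t\right)^{3}\right) + t = -205 + t + \left(t^{2} - 11 t\right)^{3}$)
$\sqrt{-271496 + z{\left(V{\left(-16 \right)} \right)}} = \sqrt{-271496 - \left(205 + 24 i - \left(- 6 \sqrt{-16}\right)^{3} \left(-11 - 6 \sqrt{-16}\right)^{3}\right)} = \sqrt{-271496 - \left(205 - \left(- 6 \cdot 4 i\right)^{3} \left(-11 - 6 \cdot 4 i\right)^{3} + 6 \cdot 4 i\right)} = \sqrt{-271496 - \left(205 + 24 i - \left(- 24 i\right)^{3} \left(-11 - 24 i\right)^{3}\right)} = \sqrt{-271496 - \left(205 + 24 i - 13824 i \left(-11 - 24 i\right)^{3}\right)} = \sqrt{-271701 - 24 i + 13824 i \left(-11 - 24 i\right)^{3}}$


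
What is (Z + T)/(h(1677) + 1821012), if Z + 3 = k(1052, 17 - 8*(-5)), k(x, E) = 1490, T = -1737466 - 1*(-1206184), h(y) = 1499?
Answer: -529795/1822511 ≈ -0.29070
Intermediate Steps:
T = -531282 (T = -1737466 + 1206184 = -531282)
Z = 1487 (Z = -3 + 1490 = 1487)
(Z + T)/(h(1677) + 1821012) = (1487 - 531282)/(1499 + 1821012) = -529795/1822511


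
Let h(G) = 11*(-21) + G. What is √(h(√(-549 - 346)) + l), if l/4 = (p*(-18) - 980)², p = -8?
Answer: √(2795353 + I*√895) ≈ 1671.9 + 0.009*I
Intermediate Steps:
h(G) = -231 + G
l = 2795584 (l = 4*(-8*(-18) - 980)² = 4*(144 - 980)² = 4*(-836)² = 4*698896 = 2795584)
√(h(√(-549 - 346)) + l) = √((-231 + √(-549 - 346)) + 2795584) = √((-231 + √(-895)) + 2795584) = √((-231 + I*√895) + 2795584) = √(2795353 + I*√895)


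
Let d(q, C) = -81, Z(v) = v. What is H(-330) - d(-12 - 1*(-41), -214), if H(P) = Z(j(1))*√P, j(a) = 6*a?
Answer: 81 + 6*I*√330 ≈ 81.0 + 109.0*I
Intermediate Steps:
H(P) = 6*√P (H(P) = (6*1)*√P = 6*√P)
H(-330) - d(-12 - 1*(-41), -214) = 6*√(-330) - 1*(-81) = 6*(I*√330) + 81 = 6*I*√330 + 81 = 81 + 6*I*√330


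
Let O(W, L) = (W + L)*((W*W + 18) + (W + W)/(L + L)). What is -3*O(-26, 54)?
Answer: -524300/9 ≈ -58256.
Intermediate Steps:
O(W, L) = (L + W)*(18 + W² + W/L) (O(W, L) = (L + W)*((W² + 18) + (2*W)/((2*L))) = (L + W)*((18 + W²) + (2*W)*(1/(2*L))) = (L + W)*((18 + W²) + W/L) = (L + W)*(18 + W² + W/L))
-3*O(-26, 54) = -3*((-26)³ + 18*54 + 19*(-26) + 54*(-26)² + (-26)²/54) = -3*(-17576 + 972 - 494 + 54*676 + (1/54)*676) = -3*(-17576 + 972 - 494 + 36504 + 338/27) = -3*524300/27 = -524300/9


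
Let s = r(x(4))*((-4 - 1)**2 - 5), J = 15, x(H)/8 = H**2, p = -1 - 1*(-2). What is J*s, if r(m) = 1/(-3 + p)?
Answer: -150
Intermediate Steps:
p = 1 (p = -1 + 2 = 1)
x(H) = 8*H**2
r(m) = -1/2 (r(m) = 1/(-3 + 1) = 1/(-2) = -1/2)
s = -10 (s = -((-4 - 1)**2 - 5)/2 = -((-5)**2 - 5)/2 = -(25 - 5)/2 = -1/2*20 = -10)
J*s = 15*(-10) = -150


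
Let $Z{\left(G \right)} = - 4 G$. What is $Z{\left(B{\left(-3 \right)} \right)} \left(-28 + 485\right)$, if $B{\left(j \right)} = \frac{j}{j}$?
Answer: $-1828$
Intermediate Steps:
$B{\left(j \right)} = 1$
$Z{\left(B{\left(-3 \right)} \right)} \left(-28 + 485\right) = \left(-4\right) 1 \left(-28 + 485\right) = \left(-4\right) 457 = -1828$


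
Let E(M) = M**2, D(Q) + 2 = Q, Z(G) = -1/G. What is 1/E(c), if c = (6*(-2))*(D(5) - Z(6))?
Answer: 1/1444 ≈ 0.00069252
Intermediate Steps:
D(Q) = -2 + Q
c = -38 (c = (6*(-2))*((-2 + 5) - (-1)/6) = -12*(3 - (-1)/6) = -12*(3 - 1*(-1/6)) = -12*(3 + 1/6) = -12*19/6 = -38)
1/E(c) = 1/((-38)**2) = 1/1444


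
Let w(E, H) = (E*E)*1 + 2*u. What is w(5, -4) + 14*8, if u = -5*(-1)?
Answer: 147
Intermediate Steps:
u = 5
w(E, H) = 10 + E² (w(E, H) = (E*E)*1 + 2*5 = E²*1 + 10 = E² + 10 = 10 + E²)
w(5, -4) + 14*8 = (10 + 5²) + 14*8 = (10 + 25) + 112 = 35 + 112 = 147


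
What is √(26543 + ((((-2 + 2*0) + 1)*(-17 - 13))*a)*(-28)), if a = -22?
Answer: √45023 ≈ 212.19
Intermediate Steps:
√(26543 + ((((-2 + 2*0) + 1)*(-17 - 13))*a)*(-28)) = √(26543 + ((((-2 + 2*0) + 1)*(-17 - 13))*(-22))*(-28)) = √(26543 + ((((-2 + 0) + 1)*(-30))*(-22))*(-28)) = √(26543 + (((-2 + 1)*(-30))*(-22))*(-28)) = √(26543 + (-1*(-30)*(-22))*(-28)) = √(26543 + (30*(-22))*(-28)) = √(26543 - 660*(-28)) = √(26543 + 18480) = √45023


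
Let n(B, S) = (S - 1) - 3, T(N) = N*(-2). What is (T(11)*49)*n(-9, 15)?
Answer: -11858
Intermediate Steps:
T(N) = -2*N
n(B, S) = -4 + S (n(B, S) = (-1 + S) - 3 = -4 + S)
(T(11)*49)*n(-9, 15) = (-2*11*49)*(-4 + 15) = -22*49*11 = -1078*11 = -11858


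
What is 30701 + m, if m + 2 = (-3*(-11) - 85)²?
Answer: 33403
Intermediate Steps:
m = 2702 (m = -2 + (-3*(-11) - 85)² = -2 + (33 - 85)² = -2 + (-52)² = -2 + 2704 = 2702)
30701 + m = 30701 + 2702 = 33403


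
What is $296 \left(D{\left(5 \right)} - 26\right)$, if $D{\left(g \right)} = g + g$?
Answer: $-4736$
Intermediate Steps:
$D{\left(g \right)} = 2 g$
$296 \left(D{\left(5 \right)} - 26\right) = 296 \left(2 \cdot 5 - 26\right) = 296 \left(10 - 26\right) = 296 \left(-16\right) = -4736$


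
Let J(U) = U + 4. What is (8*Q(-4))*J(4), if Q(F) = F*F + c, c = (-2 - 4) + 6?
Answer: 1024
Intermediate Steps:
c = 0 (c = -6 + 6 = 0)
Q(F) = F**2 (Q(F) = F*F + 0 = F**2 + 0 = F**2)
J(U) = 4 + U
(8*Q(-4))*J(4) = (8*(-4)**2)*(4 + 4) = (8*16)*8 = 128*8 = 1024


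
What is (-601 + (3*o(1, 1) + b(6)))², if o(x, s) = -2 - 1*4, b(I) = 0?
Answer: 383161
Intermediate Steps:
o(x, s) = -6 (o(x, s) = -2 - 4 = -6)
(-601 + (3*o(1, 1) + b(6)))² = (-601 + (3*(-6) + 0))² = (-601 + (-18 + 0))² = (-601 - 18)² = (-619)² = 383161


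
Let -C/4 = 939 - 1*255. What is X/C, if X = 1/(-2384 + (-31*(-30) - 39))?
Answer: 1/4084848 ≈ 2.4481e-7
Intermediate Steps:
C = -2736 (C = -4*(939 - 1*255) = -4*(939 - 255) = -4*684 = -2736)
X = -1/1493 (X = 1/(-2384 + (930 - 39)) = 1/(-2384 + 891) = 1/(-1493) = -1/1493 ≈ -0.00066979)
X/C = -1/1493/(-2736) = -1/1493*(-1/2736) = 1/4084848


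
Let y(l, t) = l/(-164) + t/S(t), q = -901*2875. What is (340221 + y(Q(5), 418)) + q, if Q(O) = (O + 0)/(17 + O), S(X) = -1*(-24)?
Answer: -24355478393/10824 ≈ -2.2501e+6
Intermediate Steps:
q = -2590375
S(X) = 24
Q(O) = O/(17 + O)
y(l, t) = -l/164 + t/24 (y(l, t) = l/(-164) + t/24 = l*(-1/164) + t*(1/24) = -l/164 + t/24)
(340221 + y(Q(5), 418)) + q = (340221 + (-5/(164*(17 + 5)) + (1/24)*418)) - 2590375 = (340221 + (-5/(164*22) + 209/12)) - 2590375 = (340221 + (-1/164*5/22 + 209/12)) - 2590375 = (340221 + (-5/3608 + 209/12)) - 2590375 = (340221 + 188503/10824) - 2590375 = 3682740607/10824 - 2590375 = -24355478393/10824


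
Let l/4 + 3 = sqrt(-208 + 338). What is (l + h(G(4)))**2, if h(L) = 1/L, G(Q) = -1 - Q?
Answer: 55721/25 - 488*sqrt(130)/5 ≈ 1116.0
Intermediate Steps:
l = -12 + 4*sqrt(130) (l = -12 + 4*sqrt(-208 + 338) = -12 + 4*sqrt(130) ≈ 33.607)
(l + h(G(4)))**2 = ((-12 + 4*sqrt(130)) + 1/(-1 - 1*4))**2 = ((-12 + 4*sqrt(130)) + 1/(-1 - 4))**2 = ((-12 + 4*sqrt(130)) + 1/(-5))**2 = ((-12 + 4*sqrt(130)) - 1/5)**2 = (-61/5 + 4*sqrt(130))**2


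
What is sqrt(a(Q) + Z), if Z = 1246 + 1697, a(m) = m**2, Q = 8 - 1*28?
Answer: sqrt(3343) ≈ 57.819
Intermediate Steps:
Q = -20 (Q = 8 - 28 = -20)
Z = 2943
sqrt(a(Q) + Z) = sqrt((-20)**2 + 2943) = sqrt(400 + 2943) = sqrt(3343)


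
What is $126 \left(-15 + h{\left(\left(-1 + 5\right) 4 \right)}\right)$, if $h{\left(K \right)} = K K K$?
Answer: $514206$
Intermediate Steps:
$h{\left(K \right)} = K^{3}$ ($h{\left(K \right)} = K^{2} K = K^{3}$)
$126 \left(-15 + h{\left(\left(-1 + 5\right) 4 \right)}\right) = 126 \left(-15 + \left(\left(-1 + 5\right) 4\right)^{3}\right) = 126 \left(-15 + \left(4 \cdot 4\right)^{3}\right) = 126 \left(-15 + 16^{3}\right) = 126 \left(-15 + 4096\right) = 126 \cdot 4081 = 514206$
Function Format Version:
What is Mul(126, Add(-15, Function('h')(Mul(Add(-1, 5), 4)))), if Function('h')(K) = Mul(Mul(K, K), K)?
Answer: 514206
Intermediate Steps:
Function('h')(K) = Pow(K, 3) (Function('h')(K) = Mul(Pow(K, 2), K) = Pow(K, 3))
Mul(126, Add(-15, Function('h')(Mul(Add(-1, 5), 4)))) = Mul(126, Add(-15, Pow(Mul(Add(-1, 5), 4), 3))) = Mul(126, Add(-15, Pow(Mul(4, 4), 3))) = Mul(126, Add(-15, Pow(16, 3))) = Mul(126, Add(-15, 4096)) = Mul(126, 4081) = 514206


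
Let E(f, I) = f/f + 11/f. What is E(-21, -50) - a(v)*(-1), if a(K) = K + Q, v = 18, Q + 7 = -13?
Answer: -32/21 ≈ -1.5238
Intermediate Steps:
E(f, I) = 1 + 11/f
Q = -20 (Q = -7 - 13 = -20)
a(K) = -20 + K (a(K) = K - 20 = -20 + K)
E(-21, -50) - a(v)*(-1) = (11 - 21)/(-21) - (-20 + 18)*(-1) = -1/21*(-10) - (-2)*(-1) = 10/21 - 1*2 = 10/21 - 2 = -32/21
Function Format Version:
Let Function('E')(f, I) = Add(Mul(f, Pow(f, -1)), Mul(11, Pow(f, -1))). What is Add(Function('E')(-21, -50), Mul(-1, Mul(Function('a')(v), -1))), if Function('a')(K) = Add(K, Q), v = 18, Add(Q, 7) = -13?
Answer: Rational(-32, 21) ≈ -1.5238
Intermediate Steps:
Function('E')(f, I) = Add(1, Mul(11, Pow(f, -1)))
Q = -20 (Q = Add(-7, -13) = -20)
Function('a')(K) = Add(-20, K) (Function('a')(K) = Add(K, -20) = Add(-20, K))
Add(Function('E')(-21, -50), Mul(-1, Mul(Function('a')(v), -1))) = Add(Mul(Pow(-21, -1), Add(11, -21)), Mul(-1, Mul(Add(-20, 18), -1))) = Add(Mul(Rational(-1, 21), -10), Mul(-1, Mul(-2, -1))) = Add(Rational(10, 21), Mul(-1, 2)) = Add(Rational(10, 21), -2) = Rational(-32, 21)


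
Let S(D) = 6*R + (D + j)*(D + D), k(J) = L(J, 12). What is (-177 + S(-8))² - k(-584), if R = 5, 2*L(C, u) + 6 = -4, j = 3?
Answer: 4494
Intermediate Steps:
L(C, u) = -5 (L(C, u) = -3 + (½)*(-4) = -3 - 2 = -5)
k(J) = -5
S(D) = 30 + 2*D*(3 + D) (S(D) = 6*5 + (D + 3)*(D + D) = 30 + (3 + D)*(2*D) = 30 + 2*D*(3 + D))
(-177 + S(-8))² - k(-584) = (-177 + (30 + 2*(-8)² + 6*(-8)))² - 1*(-5) = (-177 + (30 + 2*64 - 48))² + 5 = (-177 + (30 + 128 - 48))² + 5 = (-177 + 110)² + 5 = (-67)² + 5 = 4489 + 5 = 4494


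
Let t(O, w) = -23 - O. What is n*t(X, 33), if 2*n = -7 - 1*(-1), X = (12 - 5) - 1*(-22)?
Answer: 156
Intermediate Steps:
X = 29 (X = 7 + 22 = 29)
n = -3 (n = (-7 - 1*(-1))/2 = (-7 + 1)/2 = (½)*(-6) = -3)
n*t(X, 33) = -3*(-23 - 1*29) = -3*(-23 - 29) = -3*(-52) = 156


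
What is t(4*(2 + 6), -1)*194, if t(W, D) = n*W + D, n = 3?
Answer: 18430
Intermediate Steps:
t(W, D) = D + 3*W (t(W, D) = 3*W + D = D + 3*W)
t(4*(2 + 6), -1)*194 = (-1 + 3*(4*(2 + 6)))*194 = (-1 + 3*(4*8))*194 = (-1 + 3*32)*194 = (-1 + 96)*194 = 95*194 = 18430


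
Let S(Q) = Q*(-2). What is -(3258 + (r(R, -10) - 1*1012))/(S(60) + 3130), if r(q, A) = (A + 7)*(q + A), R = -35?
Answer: -2381/3010 ≈ -0.79103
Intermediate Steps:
S(Q) = -2*Q
r(q, A) = (7 + A)*(A + q)
-(3258 + (r(R, -10) - 1*1012))/(S(60) + 3130) = -(3258 + (((-10)² + 7*(-10) + 7*(-35) - 10*(-35)) - 1*1012))/(-2*60 + 3130) = -(3258 + ((100 - 70 - 245 + 350) - 1012))/(-120 + 3130) = -(3258 + (135 - 1012))/3010 = -(3258 - 877)/3010 = -2381/3010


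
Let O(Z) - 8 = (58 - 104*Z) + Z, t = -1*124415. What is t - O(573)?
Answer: -65462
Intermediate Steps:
t = -124415
O(Z) = 66 - 103*Z (O(Z) = 8 + ((58 - 104*Z) + Z) = 8 + (58 - 103*Z) = 66 - 103*Z)
t - O(573) = -124415 - (66 - 103*573) = -124415 - (66 - 59019) = -124415 - 1*(-58953) = -124415 + 58953 = -65462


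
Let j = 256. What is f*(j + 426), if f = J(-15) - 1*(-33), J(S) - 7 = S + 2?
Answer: 18414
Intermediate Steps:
J(S) = 9 + S (J(S) = 7 + (S + 2) = 7 + (2 + S) = 9 + S)
f = 27 (f = (9 - 15) - 1*(-33) = -6 + 33 = 27)
f*(j + 426) = 27*(256 + 426) = 27*682 = 18414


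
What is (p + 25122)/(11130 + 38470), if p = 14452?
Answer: 19787/24800 ≈ 0.79786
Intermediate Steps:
(p + 25122)/(11130 + 38470) = (14452 + 25122)/(11130 + 38470) = 39574/49600 = 39574*(1/49600) = 19787/24800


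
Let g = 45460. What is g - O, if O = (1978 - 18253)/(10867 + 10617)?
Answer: 976678915/21484 ≈ 45461.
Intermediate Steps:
O = -16275/21484 ≈ -0.75754
g - O = 45460 - 1*(-16275/21484) = 45460 + 16275/21484 = 976678915/21484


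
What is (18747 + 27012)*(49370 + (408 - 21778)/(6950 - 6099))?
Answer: 1921534807500/851 ≈ 2.2580e+9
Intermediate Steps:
(18747 + 27012)*(49370 + (408 - 21778)/(6950 - 6099)) = 45759*(49370 - 21370/851) = 45759*(41992500/851) = 1921534807500/851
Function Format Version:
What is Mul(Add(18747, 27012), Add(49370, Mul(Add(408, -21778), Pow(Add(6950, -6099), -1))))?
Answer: Rational(1921534807500, 851) ≈ 2.2580e+9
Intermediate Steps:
Mul(Add(18747, 27012), Add(49370, Mul(Add(408, -21778), Pow(Add(6950, -6099), -1)))) = Mul(45759, Add(49370, Mul(-21370, Pow(851, -1)))) = Mul(45759, Add(49370, Mul(-21370, Rational(1, 851)))) = Mul(45759, Add(49370, Rational(-21370, 851))) = Mul(45759, Rational(41992500, 851)) = Rational(1921534807500, 851)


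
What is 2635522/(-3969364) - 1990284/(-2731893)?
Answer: 116699592705/1807312954342 ≈ 0.064571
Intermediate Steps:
2635522/(-3969364) - 1990284/(-2731893) = 2635522*(-1/3969364) - 1990284*(-1/2731893) = -1317761/1984682 + 663428/910631 = 116699592705/1807312954342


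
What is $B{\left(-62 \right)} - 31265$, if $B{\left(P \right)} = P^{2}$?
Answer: $-27421$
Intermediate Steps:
$B{\left(-62 \right)} - 31265 = \left(-62\right)^{2} - 31265 = 3844 - 31265 = -27421$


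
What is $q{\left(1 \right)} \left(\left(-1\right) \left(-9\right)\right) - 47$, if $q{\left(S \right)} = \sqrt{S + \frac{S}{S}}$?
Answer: $-47 + 9 \sqrt{2} \approx -34.272$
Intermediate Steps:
$q{\left(S \right)} = \sqrt{1 + S}$ ($q{\left(S \right)} = \sqrt{S + 1} = \sqrt{1 + S}$)
$q{\left(1 \right)} \left(\left(-1\right) \left(-9\right)\right) - 47 = \sqrt{1 + 1} \left(\left(-1\right) \left(-9\right)\right) - 47 = \sqrt{2} \cdot 9 - 47 = 9 \sqrt{2} - 47 = -47 + 9 \sqrt{2}$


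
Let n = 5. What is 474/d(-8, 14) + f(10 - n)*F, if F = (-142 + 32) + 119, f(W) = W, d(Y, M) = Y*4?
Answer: 483/16 ≈ 30.188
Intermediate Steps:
d(Y, M) = 4*Y
F = 9 (F = -110 + 119 = 9)
474/d(-8, 14) + f(10 - n)*F = 474/((4*(-8))) + (10 - 1*5)*9 = 474/(-32) + (10 - 5)*9 = 474*(-1/32) + 5*9 = -237/16 + 45 = 483/16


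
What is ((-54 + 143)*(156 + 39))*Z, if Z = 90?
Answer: 1561950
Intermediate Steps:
((-54 + 143)*(156 + 39))*Z = ((-54 + 143)*(156 + 39))*90 = (89*195)*90 = 17355*90 = 1561950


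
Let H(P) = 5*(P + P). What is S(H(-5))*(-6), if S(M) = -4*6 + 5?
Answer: 114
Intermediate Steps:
H(P) = 10*P (H(P) = 5*(2*P) = 10*P)
S(M) = -19 (S(M) = -24 + 5 = -19)
S(H(-5))*(-6) = -19*(-6) = 114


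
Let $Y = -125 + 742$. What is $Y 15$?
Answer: $9255$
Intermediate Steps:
$Y = 617$
$Y 15 = 617 \cdot 15 = 9255$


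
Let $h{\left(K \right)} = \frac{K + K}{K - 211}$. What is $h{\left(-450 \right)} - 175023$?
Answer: $- \frac{115689303}{661} \approx -1.7502 \cdot 10^{5}$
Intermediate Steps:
$h{\left(K \right)} = \frac{2 K}{-211 + K}$
$h{\left(-450 \right)} - 175023 = 2 \left(-450\right) \frac{1}{-211 - 450} - 175023 = 2 \left(-450\right) \frac{1}{-661} - 175023 = 2 \left(-450\right) \left(- \frac{1}{661}\right) - 175023 = \frac{900}{661} - 175023 = - \frac{115689303}{661}$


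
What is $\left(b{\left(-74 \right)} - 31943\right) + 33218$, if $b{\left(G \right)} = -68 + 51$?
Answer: $1258$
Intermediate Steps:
$b{\left(G \right)} = -17$
$\left(b{\left(-74 \right)} - 31943\right) + 33218 = \left(-17 - 31943\right) + 33218 = -31960 + 33218 = 1258$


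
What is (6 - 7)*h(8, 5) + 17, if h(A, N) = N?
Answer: 12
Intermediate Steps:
(6 - 7)*h(8, 5) + 17 = (6 - 7)*5 + 17 = -1*5 + 17 = -5 + 17 = 12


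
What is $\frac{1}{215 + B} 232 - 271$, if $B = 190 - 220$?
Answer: $- \frac{49903}{185} \approx -269.75$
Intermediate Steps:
$B = -30$
$\frac{1}{215 + B} 232 - 271 = \frac{1}{215 - 30} \cdot 232 - 271 = \frac{1}{185} \cdot 232 - 271 = \frac{232}{185} - 271 = - \frac{49903}{185}$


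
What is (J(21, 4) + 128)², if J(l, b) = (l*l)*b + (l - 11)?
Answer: 3617604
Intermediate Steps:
J(l, b) = -11 + l + b*l² (J(l, b) = l²*b + (-11 + l) = b*l² + (-11 + l) = -11 + l + b*l²)
(J(21, 4) + 128)² = ((-11 + 21 + 4*21²) + 128)² = ((-11 + 21 + 4*441) + 128)² = ((-11 + 21 + 1764) + 128)² = (1774 + 128)² = 1902² = 3617604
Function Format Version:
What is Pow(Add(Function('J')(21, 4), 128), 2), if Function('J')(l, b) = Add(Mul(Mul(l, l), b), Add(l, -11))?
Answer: 3617604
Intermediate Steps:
Function('J')(l, b) = Add(-11, l, Mul(b, Pow(l, 2))) (Function('J')(l, b) = Add(Mul(Pow(l, 2), b), Add(-11, l)) = Add(Mul(b, Pow(l, 2)), Add(-11, l)) = Add(-11, l, Mul(b, Pow(l, 2))))
Pow(Add(Function('J')(21, 4), 128), 2) = Pow(Add(Add(-11, 21, Mul(4, Pow(21, 2))), 128), 2) = Pow(Add(Add(-11, 21, Mul(4, 441)), 128), 2) = Pow(Add(Add(-11, 21, 1764), 128), 2) = Pow(Add(1774, 128), 2) = Pow(1902, 2) = 3617604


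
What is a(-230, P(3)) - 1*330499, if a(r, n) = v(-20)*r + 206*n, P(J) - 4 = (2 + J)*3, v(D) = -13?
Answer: -323595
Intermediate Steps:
P(J) = 10 + 3*J (P(J) = 4 + (2 + J)*3 = 4 + (6 + 3*J) = 10 + 3*J)
a(r, n) = -13*r + 206*n
a(-230, P(3)) - 1*330499 = (-13*(-230) + 206*(10 + 3*3)) - 1*330499 = (2990 + 206*(10 + 9)) - 330499 = (2990 + 206*19) - 330499 = (2990 + 3914) - 330499 = 6904 - 330499 = -323595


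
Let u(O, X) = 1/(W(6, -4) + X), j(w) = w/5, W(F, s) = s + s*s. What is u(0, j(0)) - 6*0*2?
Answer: 1/12 ≈ 0.083333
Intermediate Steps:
W(F, s) = s + s²
j(w) = w/5 (j(w) = w*(⅕) = w/5)
u(O, X) = 1/(12 + X) (u(O, X) = 1/(-4*(1 - 4) + X) = 1/(-4*(-3) + X) = 1/(12 + X))
u(0, j(0)) - 6*0*2 = 1/(12 + (⅕)*0) - 6*0*2 = 1/(12 + 0) + 0*2 = 1/12 + 0 = 1/12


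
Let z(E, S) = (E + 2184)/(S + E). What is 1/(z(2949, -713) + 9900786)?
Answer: 2236/22138162629 ≈ 1.0100e-7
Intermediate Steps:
z(E, S) = (2184 + E)/(E + S)
1/(z(2949, -713) + 9900786) = 1/((2184 + 2949)/(2949 - 713) + 9900786) = 1/(5133/2236 + 9900786) = 1/(22138162629/2236) = 2236/22138162629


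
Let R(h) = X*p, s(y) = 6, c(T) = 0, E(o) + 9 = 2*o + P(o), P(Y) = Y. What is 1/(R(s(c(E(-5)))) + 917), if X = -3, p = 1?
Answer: 1/914 ≈ 0.0010941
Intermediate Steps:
E(o) = -9 + 3*o (E(o) = -9 + (2*o + o) = -9 + 3*o)
R(h) = -3 (R(h) = -3*1 = -3)
1/(R(s(c(E(-5)))) + 917) = 1/(-3 + 917) = 1/914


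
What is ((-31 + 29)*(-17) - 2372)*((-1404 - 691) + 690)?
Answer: 3284890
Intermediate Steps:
((-31 + 29)*(-17) - 2372)*((-1404 - 691) + 690) = (-2*(-17) - 2372)*(-2095 + 690) = (34 - 2372)*(-1405) = -2338*(-1405) = 3284890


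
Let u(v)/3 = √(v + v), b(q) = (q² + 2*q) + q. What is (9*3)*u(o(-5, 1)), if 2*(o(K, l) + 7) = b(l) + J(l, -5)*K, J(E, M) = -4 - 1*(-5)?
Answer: 81*I*√15 ≈ 313.71*I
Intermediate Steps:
J(E, M) = 1 (J(E, M) = -4 + 5 = 1)
b(q) = q² + 3*q
o(K, l) = -7 + K/2 + l*(3 + l)/2 (o(K, l) = -7 + (l*(3 + l) + 1*K)/2 = -7 + (l*(3 + l) + K)/2 = -7 + (K + l*(3 + l))/2 = -7 + (K/2 + l*(3 + l)/2) = -7 + K/2 + l*(3 + l)/2)
u(v) = 3*√2*√v (u(v) = 3*√(v + v) = 3*√(2*v) = 3*(√2*√v) = 3*√2*√v)
(9*3)*u(o(-5, 1)) = (9*3)*(3*√2*√(-7 + (½)*(-5) + (½)*1*(3 + 1))) = 27*(3*√2*√(-7 - 5/2 + (½)*1*4)) = 27*(3*√2*√(-7 - 5/2 + 2)) = 27*(3*√2*√(-15/2)) = 27*(3*√2*(I*√30/2)) = 27*(3*I*√15) = 81*I*√15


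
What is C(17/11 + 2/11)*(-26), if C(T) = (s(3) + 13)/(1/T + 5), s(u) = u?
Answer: -3952/53 ≈ -74.566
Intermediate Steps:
C(T) = 16/(5 + 1/T) (C(T) = (3 + 13)/(1/T + 5) = 16/(5 + 1/T))
C(17/11 + 2/11)*(-26) = (16*(17/11 + 2/11)/(1 + 5*(17/11 + 2/11)))*(-26) = (16*(19/11)/(1 + 5*(19/11)))*(-26) = (16*(19/11)/(1 + 95/11))*(-26) = (16*(19/11)/(106/11))*(-26) = (16*(19/11)*(11/106))*(-26) = (152/53)*(-26) = -3952/53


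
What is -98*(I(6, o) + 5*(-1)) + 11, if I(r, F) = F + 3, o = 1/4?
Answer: 365/2 ≈ 182.50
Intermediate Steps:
o = 1/4 ≈ 0.25000
I(r, F) = 3 + F
-98*(I(6, o) + 5*(-1)) + 11 = -98*((3 + 1/4) + 5*(-1)) + 11 = -98*(13/4 - 5) + 11 = -98*(-7/4) + 11 = 343/2 + 11 = 365/2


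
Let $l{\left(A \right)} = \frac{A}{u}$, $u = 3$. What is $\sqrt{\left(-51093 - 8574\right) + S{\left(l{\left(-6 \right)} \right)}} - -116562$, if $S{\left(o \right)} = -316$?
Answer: $116562 + i \sqrt{59983} \approx 1.1656 \cdot 10^{5} + 244.91 i$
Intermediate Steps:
$l{\left(A \right)} = \frac{A}{3}$
$\sqrt{\left(-51093 - 8574\right) + S{\left(l{\left(-6 \right)} \right)}} - -116562 = \sqrt{\left(-51093 - 8574\right) - 316} - -116562 = \sqrt{\left(-51093 - 8574\right) - 316} + 116562 = \sqrt{-59667 - 316} + 116562 = \sqrt{-59983} + 116562 = i \sqrt{59983} + 116562 = 116562 + i \sqrt{59983}$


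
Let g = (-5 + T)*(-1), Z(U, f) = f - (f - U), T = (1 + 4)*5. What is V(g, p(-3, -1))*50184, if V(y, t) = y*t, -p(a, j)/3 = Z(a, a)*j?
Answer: 9033120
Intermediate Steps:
T = 25 (T = 5*5 = 25)
Z(U, f) = U (Z(U, f) = f + (U - f) = U)
p(a, j) = -3*a*j
g = -20 (g = (-5 + 25)*(-1) = 20*(-1) = -20)
V(y, t) = t*y
V(g, p(-3, -1))*50184 = (-3*(-3)*(-1)*(-20))*50184 = -9*(-20)*50184 = 180*50184 = 9033120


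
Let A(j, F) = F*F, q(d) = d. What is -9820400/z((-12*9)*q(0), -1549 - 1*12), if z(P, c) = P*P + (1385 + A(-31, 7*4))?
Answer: -9820400/2169 ≈ -4527.6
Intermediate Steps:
A(j, F) = F²
z(P, c) = 2169 + P² (z(P, c) = P*P + (1385 + (7*4)²) = P² + (1385 + 28²) = P² + (1385 + 784) = P² + 2169 = 2169 + P²)
-9820400/z((-12*9)*q(0), -1549 - 1*12) = -9820400/(2169 + (-12*9*0)²) = -9820400/(2169 + (-108*0)²) = -9820400/(2169 + 0²) = -9820400/(2169 + 0) = -9820400/2169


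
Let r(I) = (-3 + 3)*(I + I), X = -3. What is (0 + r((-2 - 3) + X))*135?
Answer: 0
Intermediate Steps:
r(I) = 0 (r(I) = 0*(2*I) = 0)
(0 + r((-2 - 3) + X))*135 = (0 + 0)*135 = 0*135 = 0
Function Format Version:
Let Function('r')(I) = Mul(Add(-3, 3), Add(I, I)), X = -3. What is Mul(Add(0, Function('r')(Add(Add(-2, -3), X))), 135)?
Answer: 0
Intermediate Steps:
Function('r')(I) = 0 (Function('r')(I) = Mul(0, Mul(2, I)) = 0)
Mul(Add(0, Function('r')(Add(Add(-2, -3), X))), 135) = Mul(Add(0, 0), 135) = Mul(0, 135) = 0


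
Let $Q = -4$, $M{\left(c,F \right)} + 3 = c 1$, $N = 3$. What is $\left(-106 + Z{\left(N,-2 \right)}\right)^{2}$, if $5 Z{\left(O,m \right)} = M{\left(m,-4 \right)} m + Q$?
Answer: $\frac{274576}{25} \approx 10983.0$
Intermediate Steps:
$M{\left(c,F \right)} = -3 + c$ ($M{\left(c,F \right)} = -3 + c 1 = -3 + c$)
$Z{\left(O,m \right)} = - \frac{4}{5} + \frac{m \left(-3 + m\right)}{5}$ ($Z{\left(O,m \right)} = \frac{\left(-3 + m\right) m - 4}{5} = \frac{m \left(-3 + m\right) - 4}{5} = \frac{-4 + m \left(-3 + m\right)}{5} = - \frac{4}{5} + \frac{m \left(-3 + m\right)}{5}$)
$\left(-106 + Z{\left(N,-2 \right)}\right)^{2} = \left(-106 - \left(\frac{4}{5} + \frac{2 \left(-3 - 2\right)}{5}\right)\right)^{2} = \left(-106 - \left(\frac{4}{5} + \frac{2}{5} \left(-5\right)\right)\right)^{2} = \left(-106 + \left(- \frac{4}{5} + 2\right)\right)^{2} = \left(-106 + \frac{6}{5}\right)^{2} = \left(- \frac{524}{5}\right)^{2} = \frac{274576}{25}$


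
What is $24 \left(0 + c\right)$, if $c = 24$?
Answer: $576$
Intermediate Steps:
$24 \left(0 + c\right) = 24 \left(0 + 24\right) = 24 \cdot 24 = 576$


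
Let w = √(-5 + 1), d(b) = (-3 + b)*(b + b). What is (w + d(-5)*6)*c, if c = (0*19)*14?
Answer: 0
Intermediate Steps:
c = 0 (c = 0*14 = 0)
d(b) = 2*b*(-3 + b) (d(b) = (-3 + b)*(2*b) = 2*b*(-3 + b))
w = 2*I (w = √(-4) = 2*I ≈ 2.0*I)
(w + d(-5)*6)*c = (2*I + (2*(-5)*(-3 - 5))*6)*0 = (2*I + (2*(-5)*(-8))*6)*0 = (2*I + 80*6)*0 = (2*I + 480)*0 = (480 + 2*I)*0 = 0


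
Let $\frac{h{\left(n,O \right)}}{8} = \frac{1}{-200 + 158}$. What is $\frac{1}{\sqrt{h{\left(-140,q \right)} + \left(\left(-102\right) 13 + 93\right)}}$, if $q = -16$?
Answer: $- \frac{i \sqrt{543837}}{25897} \approx - 0.028476 i$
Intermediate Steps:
$h{\left(n,O \right)} = - \frac{4}{21}$ ($h{\left(n,O \right)} = \frac{8}{-200 + 158} = \frac{8}{-42} = 8 \left(- \frac{1}{42}\right) = - \frac{4}{21}$)
$\frac{1}{\sqrt{h{\left(-140,q \right)} + \left(\left(-102\right) 13 + 93\right)}} = \frac{1}{\sqrt{- \frac{4}{21} + \left(\left(-102\right) 13 + 93\right)}} = \frac{1}{\sqrt{- \frac{4}{21} + \left(-1326 + 93\right)}} = \frac{1}{\sqrt{- \frac{4}{21} - 1233}} = \frac{1}{\sqrt{- \frac{25897}{21}}} = \frac{1}{\frac{1}{21} i \sqrt{543837}} = - \frac{i \sqrt{543837}}{25897}$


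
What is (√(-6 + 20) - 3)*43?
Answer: -129 + 43*√14 ≈ 31.891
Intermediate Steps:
(√(-6 + 20) - 3)*43 = (√14 - 3)*43 = (-3 + √14)*43 = -129 + 43*√14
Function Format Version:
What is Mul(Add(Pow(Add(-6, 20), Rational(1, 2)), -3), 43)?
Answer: Add(-129, Mul(43, Pow(14, Rational(1, 2)))) ≈ 31.891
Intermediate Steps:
Mul(Add(Pow(Add(-6, 20), Rational(1, 2)), -3), 43) = Mul(Add(Pow(14, Rational(1, 2)), -3), 43) = Mul(Add(-3, Pow(14, Rational(1, 2))), 43) = Add(-129, Mul(43, Pow(14, Rational(1, 2))))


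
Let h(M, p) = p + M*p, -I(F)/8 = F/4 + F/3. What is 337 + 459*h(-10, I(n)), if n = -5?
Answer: -96053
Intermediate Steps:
I(F) = -14*F/3 (I(F) = -8*(F/4 + F/3) = -14*F/3)
337 + 459*h(-10, I(n)) = 337 + 459*((-14/3*(-5))*(1 - 10)) = 337 + 459*((70/3)*(-9)) = 337 + 459*(-210) = 337 - 96390 = -96053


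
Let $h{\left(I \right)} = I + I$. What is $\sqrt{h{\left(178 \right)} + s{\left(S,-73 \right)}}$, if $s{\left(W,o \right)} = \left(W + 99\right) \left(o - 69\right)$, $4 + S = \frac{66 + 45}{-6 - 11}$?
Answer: $\frac{2 i \sqrt{881943}}{17} \approx 110.48 i$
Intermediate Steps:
$S = - \frac{179}{17}$ ($S = -4 + \frac{66 + 45}{-6 - 11} = -4 + \frac{111}{-17} = -4 + 111 \left(- \frac{1}{17}\right) = -4 - \frac{111}{17} = - \frac{179}{17} \approx -10.529$)
$h{\left(I \right)} = 2 I$
$s{\left(W,o \right)} = \left(-69 + o\right) \left(99 + W\right)$ ($s{\left(W,o \right)} = \left(99 + W\right) \left(-69 + o\right) = \left(-69 + o\right) \left(99 + W\right)$)
$\sqrt{h{\left(178 \right)} + s{\left(S,-73 \right)}} = \sqrt{2 \cdot 178 - \frac{213568}{17}} = \sqrt{356 + \left(-6831 + \frac{12351}{17} - 7227 + \frac{13067}{17}\right)} = \sqrt{356 - \frac{213568}{17}} = \sqrt{- \frac{207516}{17}} = \frac{2 i \sqrt{881943}}{17}$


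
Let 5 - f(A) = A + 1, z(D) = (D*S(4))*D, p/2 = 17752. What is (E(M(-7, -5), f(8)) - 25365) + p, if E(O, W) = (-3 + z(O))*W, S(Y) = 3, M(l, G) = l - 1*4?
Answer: 8699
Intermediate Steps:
M(l, G) = -4 + l (M(l, G) = l - 4 = -4 + l)
p = 35504 (p = 2*17752 = 35504)
z(D) = 3*D² (z(D) = (D*3)*D = (3*D)*D = 3*D²)
f(A) = 4 - A (f(A) = 5 - (A + 1) = 5 - (1 + A) = 5 + (-1 - A) = 4 - A)
E(O, W) = W*(-3 + 3*O²) (E(O, W) = (-3 + 3*O²)*W = W*(-3 + 3*O²))
(E(M(-7, -5), f(8)) - 25365) + p = (3*(4 - 1*8)*(-1 + (-4 - 7)²) - 25365) + 35504 = (3*(4 - 8)*(-1 + (-11)²) - 25365) + 35504 = (3*(-4)*(-1 + 121) - 25365) + 35504 = (3*(-4)*120 - 25365) + 35504 = (-1440 - 25365) + 35504 = -26805 + 35504 = 8699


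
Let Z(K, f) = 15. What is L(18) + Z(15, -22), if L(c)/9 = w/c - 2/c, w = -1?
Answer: 27/2 ≈ 13.500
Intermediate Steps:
L(c) = -27/c (L(c) = 9*(-1/c - 2/c) = 9*(-3/c) = -27/c)
L(18) + Z(15, -22) = -27/18 + 15 = -27*1/18 + 15 = -3/2 + 15 = 27/2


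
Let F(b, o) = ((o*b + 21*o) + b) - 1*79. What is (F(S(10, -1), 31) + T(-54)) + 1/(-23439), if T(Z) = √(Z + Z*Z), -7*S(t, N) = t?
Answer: 86349269/164073 + 3*√318 ≈ 579.78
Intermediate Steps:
S(t, N) = -t/7
T(Z) = √(Z + Z²)
F(b, o) = -79 + b + 21*o + b*o (F(b, o) = ((b*o + 21*o) + b) - 79 = ((21*o + b*o) + b) - 79 = (b + 21*o + b*o) - 79 = -79 + b + 21*o + b*o)
(F(S(10, -1), 31) + T(-54)) + 1/(-23439) = ((-79 - ⅐*10 + 21*31 - ⅐*10*31) + √(-54*(1 - 54))) + 1/(-23439) = ((-79 - 10/7 + 651 - 10/7*31) + √(-54*(-53))) - 1/23439 = ((-79 - 10/7 + 651 - 310/7) + √2862) - 1/23439 = (3684/7 + 3*√318) - 1/23439 = 86349269/164073 + 3*√318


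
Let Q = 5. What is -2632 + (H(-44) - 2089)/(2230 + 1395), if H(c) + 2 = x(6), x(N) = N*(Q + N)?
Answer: -381721/145 ≈ -2632.6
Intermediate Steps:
x(N) = N*(5 + N)
H(c) = 64 (H(c) = -2 + 6*(5 + 6) = -2 + 6*11 = -2 + 66 = 64)
-2632 + (H(-44) - 2089)/(2230 + 1395) = -2632 + (64 - 2089)/(2230 + 1395) = -2632 - 2025/3625 = -2632 - 2025*1/3625 = -2632 - 81/145 = -381721/145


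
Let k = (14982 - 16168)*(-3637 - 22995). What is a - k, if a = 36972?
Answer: -31548580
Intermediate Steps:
k = 31585552 (k = -1186*(-26632) = 31585552)
a - k = 36972 - 1*31585552 = 36972 - 31585552 = -31548580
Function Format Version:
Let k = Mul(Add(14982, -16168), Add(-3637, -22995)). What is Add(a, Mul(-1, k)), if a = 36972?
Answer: -31548580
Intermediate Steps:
k = 31585552 (k = Mul(-1186, -26632) = 31585552)
Add(a, Mul(-1, k)) = Add(36972, Mul(-1, 31585552)) = Add(36972, -31585552) = -31548580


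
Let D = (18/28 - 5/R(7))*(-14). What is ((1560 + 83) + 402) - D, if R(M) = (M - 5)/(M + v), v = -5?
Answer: 1984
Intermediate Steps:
R(M) = 1 (R(M) = (M - 5)/(M - 5) = (-5 + M)/(-5 + M) = 1)
D = 61 (D = (18/28 - 5/1)*(-14) = (18*(1/28) - 5*1)*(-14) = (9/14 - 5)*(-14) = -61/14*(-14) = 61)
((1560 + 83) + 402) - D = ((1560 + 83) + 402) - 1*61 = (1643 + 402) - 61 = 2045 - 61 = 1984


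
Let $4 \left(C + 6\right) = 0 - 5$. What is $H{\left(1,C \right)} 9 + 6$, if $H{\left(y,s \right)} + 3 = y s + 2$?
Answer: $- \frac{273}{4} \approx -68.25$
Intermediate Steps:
$C = - \frac{29}{4}$ ($C = -6 + \frac{0 - 5}{4} = -6 + \frac{1}{4} \left(-5\right) = -6 - \frac{5}{4} = - \frac{29}{4} \approx -7.25$)
$H{\left(y,s \right)} = -1 + s y$ ($H{\left(y,s \right)} = -3 + \left(y s + 2\right) = -3 + \left(s y + 2\right) = -3 + \left(2 + s y\right) = -1 + s y$)
$H{\left(1,C \right)} 9 + 6 = \left(-1 - \frac{29}{4}\right) 9 + 6 = \left(- \frac{33}{4}\right) 9 + 6 = - \frac{297}{4} + 6 = - \frac{273}{4}$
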